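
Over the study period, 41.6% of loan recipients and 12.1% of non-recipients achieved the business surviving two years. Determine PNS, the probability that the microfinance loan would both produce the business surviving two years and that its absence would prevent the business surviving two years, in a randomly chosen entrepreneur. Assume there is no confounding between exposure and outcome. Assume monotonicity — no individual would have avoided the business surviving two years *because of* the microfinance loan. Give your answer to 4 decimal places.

p₁ = 0.416, p₀ = 0.121.
Under exogeneity and monotonicity, PNS = p₁ − p₀.
PNS = 0.416 − 0.121 = 0.295

PNS ≈ 0.2950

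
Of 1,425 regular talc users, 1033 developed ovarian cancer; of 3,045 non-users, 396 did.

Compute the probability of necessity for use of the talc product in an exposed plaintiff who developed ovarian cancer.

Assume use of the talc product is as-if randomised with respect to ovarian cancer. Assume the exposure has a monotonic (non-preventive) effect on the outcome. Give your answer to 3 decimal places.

p₁ = P(outcome | exposed) = 1033/1425 = 0.72491
p₀ = P(outcome | unexposed) = 396/3045 = 0.13005
Under exogeneity and monotonicity, PN = (p₁ − p₀) / p₁.
PN = (0.72491 − 0.13005) / 0.72491 = 0.59486 / 0.72491 ≈ 0.8206

PN ≈ 0.821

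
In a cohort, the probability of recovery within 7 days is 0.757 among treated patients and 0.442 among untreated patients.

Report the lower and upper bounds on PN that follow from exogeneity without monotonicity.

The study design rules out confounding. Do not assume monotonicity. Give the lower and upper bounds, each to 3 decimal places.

0.416 ≤ PN ≤ 0.737

Let p₁ = 0.757, p₀ = 0.442.
Under exogeneity alone the bounds on PN are max{0,(p₁−p₀)/p₁} ≤ PN ≤ min{1,(1−p₀)/p₁}.
  lower = (p₁ − p₀)/p₁ = 0.315 / 0.757 ≈ 0.4161
  upper = min{1, (1 − p₀)/p₁} = 0.558 / 0.757 ≈ 0.7371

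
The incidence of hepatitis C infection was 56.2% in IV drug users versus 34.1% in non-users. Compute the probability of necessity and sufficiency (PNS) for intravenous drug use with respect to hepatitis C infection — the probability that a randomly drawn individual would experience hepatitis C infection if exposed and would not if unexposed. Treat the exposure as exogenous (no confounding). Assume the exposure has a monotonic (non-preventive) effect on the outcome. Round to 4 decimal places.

p₁ = 0.562, p₀ = 0.341.
Under exogeneity and monotonicity, PNS = p₁ − p₀.
PNS = 0.562 − 0.341 = 0.221

PNS ≈ 0.2210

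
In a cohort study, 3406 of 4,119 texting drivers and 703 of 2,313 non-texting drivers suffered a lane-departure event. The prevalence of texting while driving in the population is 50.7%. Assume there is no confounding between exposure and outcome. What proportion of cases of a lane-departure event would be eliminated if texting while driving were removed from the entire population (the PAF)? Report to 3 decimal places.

p₁ = P(outcome | exposed) = 3406/4119 = 0.8269
p₀ = P(outcome | unexposed) = 703/2313 = 0.30393
Overall risk P(Y=1) = π·p₁ + (1−π)·p₀ = 0.507×0.8269 + 0.493×0.30393 = 0.56908.
Under exogeneity, PAF = [P(Y=1) − p₀] / P(Y=1).
PAF = (0.56908 − 0.30393) / 0.56908 ≈ 0.4659

PAF ≈ 0.466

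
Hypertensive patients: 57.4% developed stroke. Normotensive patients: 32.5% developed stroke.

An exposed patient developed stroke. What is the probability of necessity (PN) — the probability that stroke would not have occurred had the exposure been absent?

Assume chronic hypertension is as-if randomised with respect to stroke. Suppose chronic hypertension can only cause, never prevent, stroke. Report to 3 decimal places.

p₁ = 0.574, p₀ = 0.325.
Under exogeneity and monotonicity, PN = (p₁ − p₀) / p₁.
PN = (0.574 − 0.325) / 0.574 = 0.249 / 0.574 ≈ 0.4338

PN ≈ 0.434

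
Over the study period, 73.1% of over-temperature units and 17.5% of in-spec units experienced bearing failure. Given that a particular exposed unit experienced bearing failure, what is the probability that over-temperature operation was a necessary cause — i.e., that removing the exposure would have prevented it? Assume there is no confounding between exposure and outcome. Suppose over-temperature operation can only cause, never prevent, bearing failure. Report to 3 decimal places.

p₁ = 0.731, p₀ = 0.175.
Under exogeneity and monotonicity, PN = (p₁ − p₀) / p₁.
PN = (0.731 − 0.175) / 0.731 = 0.556 / 0.731 ≈ 0.7606

PN ≈ 0.761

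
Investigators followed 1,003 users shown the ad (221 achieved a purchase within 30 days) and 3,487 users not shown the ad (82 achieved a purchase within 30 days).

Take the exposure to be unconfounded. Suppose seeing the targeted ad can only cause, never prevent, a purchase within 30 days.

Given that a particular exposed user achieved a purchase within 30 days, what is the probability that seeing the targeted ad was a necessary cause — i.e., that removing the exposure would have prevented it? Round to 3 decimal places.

PN ≈ 0.893

p₁ = P(outcome | exposed) = 221/1003 = 0.22034
p₀ = P(outcome | unexposed) = 82/3487 = 0.023516
Under exogeneity and monotonicity, PN = (p₁ − p₀) / p₁.
PN = (0.22034 − 0.023516) / 0.22034 = 0.19682 / 0.22034 ≈ 0.8933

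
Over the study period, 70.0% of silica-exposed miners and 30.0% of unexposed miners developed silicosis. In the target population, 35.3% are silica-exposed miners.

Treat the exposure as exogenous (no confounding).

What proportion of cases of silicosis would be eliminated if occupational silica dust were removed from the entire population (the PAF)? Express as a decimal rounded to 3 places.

PAF ≈ 0.320

p₁ = 0.7, p₀ = 0.3.
Overall risk P(Y=1) = π·p₁ + (1−π)·p₀ = 0.353×0.7 + 0.647×0.3 = 0.4412.
Under exogeneity, PAF = [P(Y=1) − p₀] / P(Y=1).
PAF = (0.4412 − 0.3) / 0.4412 ≈ 0.3200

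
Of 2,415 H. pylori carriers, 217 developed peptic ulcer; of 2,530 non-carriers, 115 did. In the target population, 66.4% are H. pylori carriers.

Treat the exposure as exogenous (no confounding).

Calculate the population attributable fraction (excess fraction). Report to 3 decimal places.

p₁ = P(outcome | exposed) = 217/2415 = 0.089855
p₀ = P(outcome | unexposed) = 115/2530 = 0.045455
Overall risk P(Y=1) = π·p₁ + (1−π)·p₀ = 0.664×0.089855 + 0.336×0.045455 = 0.074936.
Under exogeneity, PAF = [P(Y=1) − p₀] / P(Y=1).
PAF = (0.074936 − 0.045455) / 0.074936 ≈ 0.3934

PAF ≈ 0.393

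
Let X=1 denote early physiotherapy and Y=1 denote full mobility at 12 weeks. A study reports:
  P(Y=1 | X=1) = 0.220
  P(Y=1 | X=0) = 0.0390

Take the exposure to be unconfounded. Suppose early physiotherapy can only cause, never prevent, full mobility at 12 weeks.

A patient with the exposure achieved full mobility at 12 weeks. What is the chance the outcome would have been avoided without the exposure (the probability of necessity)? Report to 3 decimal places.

PN ≈ 0.823

Let p₁ = 0.22, p₀ = 0.039.
Under exogeneity and monotonicity, PN = (p₁ − p₀) / p₁.
PN = (0.22 − 0.039) / 0.22 = 0.181 / 0.22 ≈ 0.8227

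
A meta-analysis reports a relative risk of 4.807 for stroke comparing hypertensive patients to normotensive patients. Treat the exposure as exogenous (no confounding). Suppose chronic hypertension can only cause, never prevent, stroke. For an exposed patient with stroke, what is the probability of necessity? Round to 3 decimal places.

PN ≈ 0.792

Under exogeneity and monotonicity, PN = (RR − 1) / RR = 1 − 1/RR.
PN = (4.807 − 1) / 4.807 = 3.807 / 4.807 ≈ 0.7920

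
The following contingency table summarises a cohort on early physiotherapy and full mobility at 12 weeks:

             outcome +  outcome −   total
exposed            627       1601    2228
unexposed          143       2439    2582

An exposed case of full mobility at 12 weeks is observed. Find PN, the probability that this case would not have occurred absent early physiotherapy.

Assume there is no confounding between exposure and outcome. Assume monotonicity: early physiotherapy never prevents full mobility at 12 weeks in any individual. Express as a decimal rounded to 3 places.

p₁ = P(outcome | exposed) = 627/2228 = 0.28142
p₀ = P(outcome | unexposed) = 143/2582 = 0.055383
Under exogeneity and monotonicity, PN = (p₁ − p₀) / p₁.
PN = (0.28142 − 0.055383) / 0.28142 = 0.22603 / 0.28142 ≈ 0.8032

PN ≈ 0.803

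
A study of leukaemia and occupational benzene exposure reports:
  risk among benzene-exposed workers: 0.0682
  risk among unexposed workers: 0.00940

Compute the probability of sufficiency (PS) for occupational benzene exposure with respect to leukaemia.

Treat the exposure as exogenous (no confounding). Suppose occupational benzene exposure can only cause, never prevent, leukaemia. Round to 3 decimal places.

PS ≈ 0.059

Let p₁ = 0.0682, p₀ = 0.0094.
Under exogeneity and monotonicity, PS = (p₁ − p₀) / (1 − p₀).
PS = (0.0682 − 0.0094) / (1 − 0.0094) = 0.0588 / 0.9906 ≈ 0.0594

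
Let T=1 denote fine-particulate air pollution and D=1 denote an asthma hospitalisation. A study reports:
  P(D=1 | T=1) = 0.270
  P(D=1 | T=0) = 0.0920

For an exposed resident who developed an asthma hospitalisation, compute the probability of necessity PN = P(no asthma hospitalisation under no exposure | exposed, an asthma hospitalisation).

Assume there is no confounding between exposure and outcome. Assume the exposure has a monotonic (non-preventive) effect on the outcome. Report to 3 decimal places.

Let p₁ = 0.27, p₀ = 0.092.
Under exogeneity and monotonicity, PN = (p₁ − p₀) / p₁.
PN = (0.27 − 0.092) / 0.27 = 0.178 / 0.27 ≈ 0.6593

PN ≈ 0.659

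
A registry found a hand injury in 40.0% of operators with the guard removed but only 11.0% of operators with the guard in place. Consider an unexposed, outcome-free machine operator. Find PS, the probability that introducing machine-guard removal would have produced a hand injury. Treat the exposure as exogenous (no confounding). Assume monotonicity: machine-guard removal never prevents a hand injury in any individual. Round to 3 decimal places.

PS ≈ 0.326

p₁ = 0.4, p₀ = 0.11.
Under exogeneity and monotonicity, PS = (p₁ − p₀) / (1 − p₀).
PS = (0.4 − 0.11) / (1 − 0.11) = 0.29 / 0.89 ≈ 0.3258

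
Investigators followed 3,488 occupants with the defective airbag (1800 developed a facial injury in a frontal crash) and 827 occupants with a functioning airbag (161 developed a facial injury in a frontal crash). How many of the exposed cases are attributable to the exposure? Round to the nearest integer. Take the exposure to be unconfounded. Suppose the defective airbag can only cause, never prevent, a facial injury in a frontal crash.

p₁ = P(outcome | exposed) = 1800/3488 = 0.51606
p₀ = P(outcome | unexposed) = 161/827 = 0.19468
PN = (p₁ − p₀)/p₁ = (0.51606 − 0.19468) / 0.51606 ≈ 0.62275.
Attributable cases ≈ PN × (exposed cases) = 0.62275 × 1800 ≈ 1120.96.

about 1121 cases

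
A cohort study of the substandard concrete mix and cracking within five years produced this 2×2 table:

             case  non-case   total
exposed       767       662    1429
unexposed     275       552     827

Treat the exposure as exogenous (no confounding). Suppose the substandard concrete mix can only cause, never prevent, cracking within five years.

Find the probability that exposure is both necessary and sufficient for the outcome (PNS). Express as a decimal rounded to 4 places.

PNS ≈ 0.2042

p₁ = P(outcome | exposed) = 767/1429 = 0.53674
p₀ = P(outcome | unexposed) = 275/827 = 0.33253
Under exogeneity and monotonicity, PNS = p₁ − p₀.
PNS = 0.53674 − 0.33253 = 0.20421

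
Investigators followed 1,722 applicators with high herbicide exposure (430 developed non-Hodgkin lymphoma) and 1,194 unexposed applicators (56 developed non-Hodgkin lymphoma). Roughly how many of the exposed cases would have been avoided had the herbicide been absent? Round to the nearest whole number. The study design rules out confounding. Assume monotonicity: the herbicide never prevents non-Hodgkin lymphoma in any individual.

about 349 cases

p₁ = P(outcome | exposed) = 430/1722 = 0.24971
p₀ = P(outcome | unexposed) = 56/1194 = 0.046901
PN = (p₁ − p₀)/p₁ = (0.24971 − 0.046901) / 0.24971 ≈ 0.81218.
Attributable cases ≈ PN × (exposed cases) = 0.81218 × 430 ≈ 349.24.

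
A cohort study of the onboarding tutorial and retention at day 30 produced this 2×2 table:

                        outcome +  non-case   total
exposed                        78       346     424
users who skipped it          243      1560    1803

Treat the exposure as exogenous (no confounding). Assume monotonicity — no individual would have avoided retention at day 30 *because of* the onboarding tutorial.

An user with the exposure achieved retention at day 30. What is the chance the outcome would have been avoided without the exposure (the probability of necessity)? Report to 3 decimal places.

PN ≈ 0.267

p₁ = P(outcome | exposed) = 78/424 = 0.18396
p₀ = P(outcome | unexposed) = 243/1803 = 0.13478
Under exogeneity and monotonicity, PN = (p₁ − p₀)/p₁.
PN = (0.18396 − 0.13478) / 0.18396 ≈ 0.2674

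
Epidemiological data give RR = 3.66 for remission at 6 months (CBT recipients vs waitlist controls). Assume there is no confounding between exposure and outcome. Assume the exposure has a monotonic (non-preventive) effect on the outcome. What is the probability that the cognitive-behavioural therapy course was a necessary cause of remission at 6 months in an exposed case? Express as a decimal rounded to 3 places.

Under exogeneity and monotonicity, PN = (RR − 1) / RR = 1 − 1/RR.
PN = (3.66 − 1) / 3.66 = 2.66 / 3.66 ≈ 0.7268

PN ≈ 0.727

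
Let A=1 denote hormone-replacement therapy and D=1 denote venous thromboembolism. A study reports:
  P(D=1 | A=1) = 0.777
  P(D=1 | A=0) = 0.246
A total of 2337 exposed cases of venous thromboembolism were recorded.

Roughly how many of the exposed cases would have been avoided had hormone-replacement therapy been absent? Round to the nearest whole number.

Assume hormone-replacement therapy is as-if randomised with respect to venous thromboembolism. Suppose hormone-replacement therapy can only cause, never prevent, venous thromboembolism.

Let p₁ = 0.777, p₀ = 0.246.
PN = (p₁ − p₀)/p₁ = (0.777 − 0.246) / 0.777 ≈ 0.68340.
Attributable cases ≈ PN × (exposed cases) = 0.68340 × 2337 ≈ 1597.10.

about 1597 cases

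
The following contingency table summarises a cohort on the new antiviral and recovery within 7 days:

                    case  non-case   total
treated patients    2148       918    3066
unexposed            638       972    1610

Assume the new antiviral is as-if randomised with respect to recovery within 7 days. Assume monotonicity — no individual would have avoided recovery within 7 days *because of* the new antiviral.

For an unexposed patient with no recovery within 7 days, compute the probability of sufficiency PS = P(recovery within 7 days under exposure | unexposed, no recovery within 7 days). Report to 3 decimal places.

p₁ = P(outcome | exposed) = 2148/3066 = 0.70059
p₀ = P(outcome | unexposed) = 638/1610 = 0.39627
Under exogeneity and monotonicity, PS = (p₁ − p₀) / (1 − p₀).
PS = (0.70059 − 0.39627) / (1 − 0.39627) = 0.30431 / 0.60373 ≈ 0.5041

PS ≈ 0.504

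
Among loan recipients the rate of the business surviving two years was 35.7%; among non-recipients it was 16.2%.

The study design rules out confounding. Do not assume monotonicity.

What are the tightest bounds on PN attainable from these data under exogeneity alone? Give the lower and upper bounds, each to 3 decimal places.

0.546 ≤ PN ≤ 1.000

p₁ = 0.357, p₀ = 0.162.
Under exogeneity alone the bounds on PN are max{0,(p₁−p₀)/p₁} ≤ PN ≤ min{1,(1−p₀)/p₁}.
  lower = (p₁ − p₀)/p₁ = 0.195 / 0.357 ≈ 0.5462
  upper = min{1, (1 − p₀)/p₁} = 0.838 / 0.357 ≈ 2.3473 → capped at 1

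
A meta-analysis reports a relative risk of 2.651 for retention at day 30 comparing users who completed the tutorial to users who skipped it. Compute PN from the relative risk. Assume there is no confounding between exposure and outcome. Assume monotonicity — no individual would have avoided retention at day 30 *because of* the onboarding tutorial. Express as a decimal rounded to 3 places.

PN ≈ 0.623

Under exogeneity and monotonicity, PN = (RR − 1) / RR = 1 − 1/RR.
PN = (2.651 − 1) / 2.651 = 1.651 / 2.651 ≈ 0.6228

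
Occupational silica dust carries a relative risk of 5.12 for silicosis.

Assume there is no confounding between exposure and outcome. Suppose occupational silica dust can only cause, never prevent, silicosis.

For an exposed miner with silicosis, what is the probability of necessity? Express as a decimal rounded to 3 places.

PN ≈ 0.805

Under exogeneity and monotonicity, PN = (RR − 1) / RR = 1 − 1/RR.
PN = (5.12 − 1) / 5.12 = 4.12 / 5.12 ≈ 0.8047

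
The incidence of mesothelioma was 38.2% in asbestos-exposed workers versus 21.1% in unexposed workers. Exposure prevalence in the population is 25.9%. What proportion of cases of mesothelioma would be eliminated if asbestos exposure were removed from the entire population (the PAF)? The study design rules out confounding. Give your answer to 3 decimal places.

PAF ≈ 0.173

p₁ = 0.382, p₀ = 0.211.
Overall risk P(Y=1) = π·p₁ + (1−π)·p₀ = 0.259×0.382 + 0.741×0.211 = 0.25529.
Under exogeneity, PAF = [P(Y=1) − p₀] / P(Y=1).
PAF = (0.25529 − 0.211) / 0.25529 ≈ 0.1735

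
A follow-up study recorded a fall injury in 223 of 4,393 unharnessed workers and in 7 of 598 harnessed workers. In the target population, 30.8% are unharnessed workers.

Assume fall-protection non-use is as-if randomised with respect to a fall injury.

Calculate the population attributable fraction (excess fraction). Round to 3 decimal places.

p₁ = P(outcome | exposed) = 223/4393 = 0.050763
p₀ = P(outcome | unexposed) = 7/598 = 0.011706
Overall risk P(Y=1) = π·p₁ + (1−π)·p₀ = 0.308×0.050763 + 0.692×0.011706 = 0.023735.
Under exogeneity, PAF = [P(Y=1) − p₀] / P(Y=1).
PAF = (0.023735 − 0.011706) / 0.023735 ≈ 0.5068

PAF ≈ 0.507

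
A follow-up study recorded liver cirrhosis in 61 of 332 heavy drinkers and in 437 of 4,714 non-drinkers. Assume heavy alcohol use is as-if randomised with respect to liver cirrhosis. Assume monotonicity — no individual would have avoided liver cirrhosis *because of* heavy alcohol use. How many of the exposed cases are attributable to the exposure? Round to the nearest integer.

p₁ = P(outcome | exposed) = 61/332 = 0.18373
p₀ = P(outcome | unexposed) = 437/4714 = 0.092703
PN = (p₁ − p₀)/p₁ = (0.18373 − 0.092703) / 0.18373 ≈ 0.49545.
Attributable cases ≈ PN × (exposed cases) = 0.49545 × 61 ≈ 30.22.

about 30 cases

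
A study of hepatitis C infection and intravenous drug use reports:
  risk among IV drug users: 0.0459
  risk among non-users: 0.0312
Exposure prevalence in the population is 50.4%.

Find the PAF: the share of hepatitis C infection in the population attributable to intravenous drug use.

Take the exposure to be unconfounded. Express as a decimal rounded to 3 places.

Let p₁ = 0.0459, p₀ = 0.0312.
Overall risk P(Y=1) = π·p₁ + (1−π)·p₀ = 0.504×0.0459 + 0.496×0.0312 = 0.038609.
Under exogeneity, PAF = [P(Y=1) − p₀] / P(Y=1).
PAF = (0.038609 − 0.0312) / 0.038609 ≈ 0.1919

PAF ≈ 0.192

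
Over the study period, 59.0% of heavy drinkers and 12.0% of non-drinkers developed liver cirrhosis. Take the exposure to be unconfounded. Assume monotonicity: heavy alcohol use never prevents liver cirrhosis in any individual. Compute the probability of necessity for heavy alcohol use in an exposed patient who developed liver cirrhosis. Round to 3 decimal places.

PN ≈ 0.797

p₁ = 0.59, p₀ = 0.12.
Under exogeneity and monotonicity, PN = (p₁ − p₀) / p₁.
PN = (0.59 − 0.12) / 0.59 = 0.47 / 0.59 ≈ 0.7966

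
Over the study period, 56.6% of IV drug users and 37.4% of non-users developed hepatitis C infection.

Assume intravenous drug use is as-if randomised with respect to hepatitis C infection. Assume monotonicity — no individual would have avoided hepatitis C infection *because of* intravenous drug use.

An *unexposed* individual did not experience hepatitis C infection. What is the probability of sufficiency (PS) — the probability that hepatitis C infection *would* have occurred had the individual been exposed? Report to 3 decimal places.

PS ≈ 0.307

p₁ = 0.566, p₀ = 0.374.
Under exogeneity and monotonicity, PS = (p₁ − p₀) / (1 − p₀).
PS = (0.566 − 0.374) / (1 − 0.374) = 0.192 / 0.626 ≈ 0.3067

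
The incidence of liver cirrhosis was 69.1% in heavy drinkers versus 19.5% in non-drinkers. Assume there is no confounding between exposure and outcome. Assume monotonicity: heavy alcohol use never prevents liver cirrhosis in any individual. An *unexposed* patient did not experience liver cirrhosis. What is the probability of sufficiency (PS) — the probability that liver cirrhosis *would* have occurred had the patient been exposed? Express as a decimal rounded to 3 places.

p₁ = 0.691, p₀ = 0.195.
Under exogeneity and monotonicity, PS = (p₁ − p₀) / (1 − p₀).
PS = (0.691 − 0.195) / (1 − 0.195) = 0.496 / 0.805 ≈ 0.6161

PS ≈ 0.616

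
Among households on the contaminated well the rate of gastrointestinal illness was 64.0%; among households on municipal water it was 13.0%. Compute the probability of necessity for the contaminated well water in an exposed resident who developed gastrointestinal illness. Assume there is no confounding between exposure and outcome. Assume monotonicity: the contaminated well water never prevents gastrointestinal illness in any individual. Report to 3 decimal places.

p₁ = 0.64, p₀ = 0.13.
Under exogeneity and monotonicity, PN = (p₁ − p₀) / p₁.
PN = (0.64 − 0.13) / 0.64 = 0.51 / 0.64 ≈ 0.7969

PN ≈ 0.797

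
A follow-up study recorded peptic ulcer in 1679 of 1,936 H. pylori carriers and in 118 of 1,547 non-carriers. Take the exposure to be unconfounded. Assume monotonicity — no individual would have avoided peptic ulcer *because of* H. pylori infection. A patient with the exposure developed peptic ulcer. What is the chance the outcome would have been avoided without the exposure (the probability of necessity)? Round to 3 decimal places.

p₁ = P(outcome | exposed) = 1679/1936 = 0.86725
p₀ = P(outcome | unexposed) = 118/1547 = 0.076277
Under exogeneity and monotonicity, PN = (p₁ − p₀) / p₁.
PN = (0.86725 − 0.076277) / 0.86725 = 0.79098 / 0.86725 ≈ 0.9120

PN ≈ 0.912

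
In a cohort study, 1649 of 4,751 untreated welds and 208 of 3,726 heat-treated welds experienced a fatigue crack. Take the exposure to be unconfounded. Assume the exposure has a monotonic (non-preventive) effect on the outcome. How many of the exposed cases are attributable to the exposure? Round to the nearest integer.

about 1384 cases

p₁ = P(outcome | exposed) = 1649/4751 = 0.34708
p₀ = P(outcome | unexposed) = 208/3726 = 0.055824
PN = (p₁ − p₀)/p₁ = (0.34708 − 0.055824) / 0.34708 ≈ 0.83916.
Attributable cases ≈ PN × (exposed cases) = 0.83916 × 1649 ≈ 1383.78.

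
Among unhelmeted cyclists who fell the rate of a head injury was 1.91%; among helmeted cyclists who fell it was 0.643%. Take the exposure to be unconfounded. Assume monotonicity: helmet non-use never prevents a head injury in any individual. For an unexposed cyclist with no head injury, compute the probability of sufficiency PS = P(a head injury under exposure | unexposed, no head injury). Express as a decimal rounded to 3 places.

PS ≈ 0.013

p₁ = 0.0191, p₀ = 0.00643.
Under exogeneity and monotonicity, PS = (p₁ − p₀) / (1 − p₀).
PS = (0.0191 − 0.00643) / (1 − 0.00643) = 0.01267 / 0.99357 ≈ 0.0128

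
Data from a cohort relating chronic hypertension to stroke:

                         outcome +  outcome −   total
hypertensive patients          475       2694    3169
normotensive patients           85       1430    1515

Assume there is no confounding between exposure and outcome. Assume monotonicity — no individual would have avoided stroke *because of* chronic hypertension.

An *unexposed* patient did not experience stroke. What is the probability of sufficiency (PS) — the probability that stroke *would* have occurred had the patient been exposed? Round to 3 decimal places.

p₁ = P(outcome | exposed) = 475/3169 = 0.14989
p₀ = P(outcome | unexposed) = 85/1515 = 0.056106
Under exogeneity and monotonicity, PS = (p₁ − p₀)/(1 − p₀).
PS = (0.14989 − 0.056106) / 0.94389 ≈ 0.0994

PS ≈ 0.099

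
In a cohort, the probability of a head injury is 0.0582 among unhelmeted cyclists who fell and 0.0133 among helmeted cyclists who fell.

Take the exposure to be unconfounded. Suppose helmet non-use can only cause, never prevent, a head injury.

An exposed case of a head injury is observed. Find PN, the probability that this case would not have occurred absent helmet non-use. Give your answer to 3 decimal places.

PN ≈ 0.771

Let p₁ = 0.0582, p₀ = 0.0133.
Under exogeneity and monotonicity, PN = (p₁ − p₀) / p₁.
PN = (0.0582 − 0.0133) / 0.0582 = 0.0449 / 0.0582 ≈ 0.7715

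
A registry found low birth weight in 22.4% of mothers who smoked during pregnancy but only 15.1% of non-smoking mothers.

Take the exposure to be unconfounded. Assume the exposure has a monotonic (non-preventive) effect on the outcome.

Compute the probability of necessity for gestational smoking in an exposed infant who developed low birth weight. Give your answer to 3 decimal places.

p₁ = 0.224, p₀ = 0.151.
Under exogeneity and monotonicity, PN = (p₁ − p₀) / p₁.
PN = (0.224 − 0.151) / 0.224 = 0.073 / 0.224 ≈ 0.3259

PN ≈ 0.326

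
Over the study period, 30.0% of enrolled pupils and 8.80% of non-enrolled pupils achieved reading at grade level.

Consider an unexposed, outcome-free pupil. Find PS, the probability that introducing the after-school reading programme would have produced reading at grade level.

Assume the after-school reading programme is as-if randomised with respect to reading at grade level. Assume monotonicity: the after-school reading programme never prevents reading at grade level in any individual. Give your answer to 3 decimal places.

p₁ = 0.3, p₀ = 0.088.
Under exogeneity and monotonicity, PS = (p₁ − p₀) / (1 − p₀).
PS = (0.3 − 0.088) / (1 − 0.088) = 0.212 / 0.912 ≈ 0.2325

PS ≈ 0.232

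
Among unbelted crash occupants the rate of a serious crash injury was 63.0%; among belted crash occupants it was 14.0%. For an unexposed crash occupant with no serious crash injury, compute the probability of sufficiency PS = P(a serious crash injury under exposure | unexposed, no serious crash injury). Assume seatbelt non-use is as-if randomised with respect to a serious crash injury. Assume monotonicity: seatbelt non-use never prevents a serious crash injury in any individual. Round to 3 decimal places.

PS ≈ 0.570

p₁ = 0.63, p₀ = 0.14.
Under exogeneity and monotonicity, PS = (p₁ − p₀) / (1 − p₀).
PS = (0.63 − 0.14) / (1 − 0.14) = 0.49 / 0.86 ≈ 0.5698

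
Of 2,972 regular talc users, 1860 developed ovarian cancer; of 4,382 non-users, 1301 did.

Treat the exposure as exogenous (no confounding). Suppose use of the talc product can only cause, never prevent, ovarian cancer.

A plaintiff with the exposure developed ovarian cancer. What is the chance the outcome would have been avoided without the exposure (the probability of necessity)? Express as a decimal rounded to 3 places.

PN ≈ 0.526

p₁ = P(outcome | exposed) = 1860/2972 = 0.62584
p₀ = P(outcome | unexposed) = 1301/4382 = 0.2969
Under exogeneity and monotonicity, PN = (p₁ − p₀) / p₁.
PN = (0.62584 − 0.2969) / 0.62584 = 0.32894 / 0.62584 ≈ 0.5256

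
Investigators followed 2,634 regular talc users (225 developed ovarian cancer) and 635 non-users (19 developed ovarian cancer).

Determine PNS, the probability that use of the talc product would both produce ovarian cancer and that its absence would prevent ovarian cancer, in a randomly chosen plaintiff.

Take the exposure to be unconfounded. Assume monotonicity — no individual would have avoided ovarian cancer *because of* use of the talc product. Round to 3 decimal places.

PNS ≈ 0.056

p₁ = P(outcome | exposed) = 225/2634 = 0.085421
p₀ = P(outcome | unexposed) = 19/635 = 0.029921
Under exogeneity and monotonicity, PNS = p₁ − p₀.
PNS = 0.085421 − 0.029921 = 0.0555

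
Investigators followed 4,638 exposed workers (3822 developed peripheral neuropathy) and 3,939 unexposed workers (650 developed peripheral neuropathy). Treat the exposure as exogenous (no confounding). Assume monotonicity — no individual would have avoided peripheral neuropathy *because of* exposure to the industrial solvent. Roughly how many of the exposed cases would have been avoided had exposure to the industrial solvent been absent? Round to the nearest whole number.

about 3057 cases

p₁ = P(outcome | exposed) = 3822/4638 = 0.82406
p₀ = P(outcome | unexposed) = 650/3939 = 0.16502
PN = (p₁ − p₀)/p₁ = (0.82406 − 0.16502) / 0.82406 ≈ 0.79975.
Attributable cases ≈ PN × (exposed cases) = 0.79975 × 3822 ≈ 3056.65.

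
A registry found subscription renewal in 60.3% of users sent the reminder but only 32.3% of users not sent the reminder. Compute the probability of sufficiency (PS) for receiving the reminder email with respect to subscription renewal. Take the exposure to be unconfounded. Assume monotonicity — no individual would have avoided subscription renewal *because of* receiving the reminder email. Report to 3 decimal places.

PS ≈ 0.414

p₁ = 0.603, p₀ = 0.323.
Under exogeneity and monotonicity, PS = (p₁ − p₀) / (1 − p₀).
PS = (0.603 − 0.323) / (1 − 0.323) = 0.28 / 0.677 ≈ 0.4136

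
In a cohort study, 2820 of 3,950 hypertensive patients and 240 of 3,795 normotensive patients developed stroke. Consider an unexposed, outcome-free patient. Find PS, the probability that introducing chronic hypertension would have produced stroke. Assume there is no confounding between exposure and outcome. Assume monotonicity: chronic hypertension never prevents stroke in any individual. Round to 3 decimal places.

PS ≈ 0.695

p₁ = P(outcome | exposed) = 2820/3950 = 0.71392
p₀ = P(outcome | unexposed) = 240/3795 = 0.063241
Under exogeneity and monotonicity, PS = (p₁ − p₀) / (1 − p₀).
PS = (0.71392 − 0.063241) / (1 − 0.063241) = 0.65068 / 0.93676 ≈ 0.6946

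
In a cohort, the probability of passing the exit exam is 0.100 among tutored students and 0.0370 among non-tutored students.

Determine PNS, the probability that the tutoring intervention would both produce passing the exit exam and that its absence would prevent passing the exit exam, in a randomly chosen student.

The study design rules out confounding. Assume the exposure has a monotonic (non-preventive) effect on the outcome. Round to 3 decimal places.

Let p₁ = 0.1, p₀ = 0.037.
Under exogeneity and monotonicity, PNS = p₁ − p₀.
PNS = 0.1 − 0.037 = 0.063

PNS ≈ 0.063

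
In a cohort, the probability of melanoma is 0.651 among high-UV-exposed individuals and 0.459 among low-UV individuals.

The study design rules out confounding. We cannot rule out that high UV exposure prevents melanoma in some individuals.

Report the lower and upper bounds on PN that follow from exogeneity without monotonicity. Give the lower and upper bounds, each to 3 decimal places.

0.295 ≤ PN ≤ 0.831

Let p₁ = 0.651, p₀ = 0.459.
Under exogeneity alone the bounds on PN are max{0,(p₁−p₀)/p₁} ≤ PN ≤ min{1,(1−p₀)/p₁}.
  lower = (p₁ − p₀)/p₁ = 0.192 / 0.651 ≈ 0.2949
  upper = min{1, (1 − p₀)/p₁} = 0.541 / 0.651 ≈ 0.8310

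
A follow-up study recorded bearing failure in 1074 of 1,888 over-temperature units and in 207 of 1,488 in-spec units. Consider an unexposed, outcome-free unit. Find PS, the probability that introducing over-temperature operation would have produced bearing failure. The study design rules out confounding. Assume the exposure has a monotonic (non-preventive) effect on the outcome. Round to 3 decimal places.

p₁ = P(outcome | exposed) = 1074/1888 = 0.56886
p₀ = P(outcome | unexposed) = 207/1488 = 0.13911
Under exogeneity and monotonicity, PS = (p₁ − p₀) / (1 − p₀).
PS = (0.56886 − 0.13911) / (1 − 0.13911) = 0.42974 / 0.86089 ≈ 0.4992

PS ≈ 0.499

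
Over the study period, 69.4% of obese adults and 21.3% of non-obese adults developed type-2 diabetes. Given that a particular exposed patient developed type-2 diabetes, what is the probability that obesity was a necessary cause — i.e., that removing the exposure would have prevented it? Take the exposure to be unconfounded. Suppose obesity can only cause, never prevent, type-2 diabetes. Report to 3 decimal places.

PN ≈ 0.693

p₁ = 0.694, p₀ = 0.213.
Under exogeneity and monotonicity, PN = (p₁ − p₀) / p₁.
PN = (0.694 − 0.213) / 0.694 = 0.481 / 0.694 ≈ 0.6931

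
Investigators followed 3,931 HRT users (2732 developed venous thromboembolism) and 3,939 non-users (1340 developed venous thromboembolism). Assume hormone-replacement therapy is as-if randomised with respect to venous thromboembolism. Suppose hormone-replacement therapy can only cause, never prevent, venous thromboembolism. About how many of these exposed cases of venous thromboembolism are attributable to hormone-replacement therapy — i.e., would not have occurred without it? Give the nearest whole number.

p₁ = P(outcome | exposed) = 2732/3931 = 0.69499
p₀ = P(outcome | unexposed) = 1340/3939 = 0.34019
PN = (p₁ − p₀)/p₁ = (0.69499 − 0.34019) / 0.69499 ≈ 0.51051.
Attributable cases ≈ PN × (exposed cases) = 0.51051 × 2732 ≈ 1394.72.

about 1395 cases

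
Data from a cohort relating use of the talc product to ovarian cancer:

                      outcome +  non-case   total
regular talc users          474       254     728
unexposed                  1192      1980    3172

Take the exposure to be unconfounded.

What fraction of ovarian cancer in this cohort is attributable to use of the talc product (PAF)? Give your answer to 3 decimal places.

PAF ≈ 0.120

p₁ = P(outcome | exposed) = 474/728 = 0.6511
p₀ = P(outcome | unexposed) = 1192/3172 = 0.37579
Exposure prevalence π = 728/3900 = 0.18667; overall risk P(Y=1) = 0.42718.
Under exogeneity, PAF = [P(Y=1) − p₀]/P(Y=1).
PAF = (0.42718 − 0.37579) / 0.42718 ≈ 0.1203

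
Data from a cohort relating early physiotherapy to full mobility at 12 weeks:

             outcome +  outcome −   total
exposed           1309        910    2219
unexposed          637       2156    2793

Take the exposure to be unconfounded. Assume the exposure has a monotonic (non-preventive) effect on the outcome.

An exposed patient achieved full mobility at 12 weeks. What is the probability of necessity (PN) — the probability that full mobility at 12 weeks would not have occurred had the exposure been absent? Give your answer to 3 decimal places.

PN ≈ 0.613

p₁ = P(outcome | exposed) = 1309/2219 = 0.58991
p₀ = P(outcome | unexposed) = 637/2793 = 0.22807
Under exogeneity and monotonicity, PN = (p₁ − p₀)/p₁.
PN = (0.58991 − 0.22807) / 0.58991 ≈ 0.6134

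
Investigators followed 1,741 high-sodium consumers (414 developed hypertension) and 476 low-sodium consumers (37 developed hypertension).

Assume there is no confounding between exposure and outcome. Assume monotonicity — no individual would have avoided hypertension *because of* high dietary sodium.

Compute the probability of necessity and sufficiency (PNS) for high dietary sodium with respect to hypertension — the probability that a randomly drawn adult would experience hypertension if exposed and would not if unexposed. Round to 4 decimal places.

p₁ = P(outcome | exposed) = 414/1741 = 0.23779
p₀ = P(outcome | unexposed) = 37/476 = 0.077731
Under exogeneity and monotonicity, PNS = p₁ − p₀.
PNS = 0.23779 − 0.077731 = 0.16006

PNS ≈ 0.1601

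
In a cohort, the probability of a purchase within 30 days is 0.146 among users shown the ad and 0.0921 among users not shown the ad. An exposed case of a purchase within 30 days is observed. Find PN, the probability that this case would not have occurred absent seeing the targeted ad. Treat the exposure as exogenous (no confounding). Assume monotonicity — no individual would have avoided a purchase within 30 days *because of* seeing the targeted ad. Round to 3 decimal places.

PN ≈ 0.369

Let p₁ = 0.146, p₀ = 0.0921.
Under exogeneity and monotonicity, PN = (p₁ − p₀) / p₁.
PN = (0.146 − 0.0921) / 0.146 = 0.0539 / 0.146 ≈ 0.3692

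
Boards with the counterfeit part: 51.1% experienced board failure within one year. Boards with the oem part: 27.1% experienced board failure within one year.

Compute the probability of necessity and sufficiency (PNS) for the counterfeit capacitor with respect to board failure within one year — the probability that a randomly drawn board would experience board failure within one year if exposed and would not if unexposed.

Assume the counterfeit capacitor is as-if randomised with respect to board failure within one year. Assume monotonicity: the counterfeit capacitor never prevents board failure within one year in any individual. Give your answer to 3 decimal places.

PNS ≈ 0.240

p₁ = 0.511, p₀ = 0.271.
Under exogeneity and monotonicity, PNS = p₁ − p₀.
PNS = 0.511 − 0.271 = 0.24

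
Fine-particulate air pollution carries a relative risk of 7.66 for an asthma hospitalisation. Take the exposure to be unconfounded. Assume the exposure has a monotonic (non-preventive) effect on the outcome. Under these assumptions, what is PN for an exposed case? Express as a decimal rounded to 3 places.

PN ≈ 0.869

Under exogeneity and monotonicity, PN = (RR − 1) / RR = 1 − 1/RR.
PN = (7.66 − 1) / 7.66 = 6.66 / 7.66 ≈ 0.8695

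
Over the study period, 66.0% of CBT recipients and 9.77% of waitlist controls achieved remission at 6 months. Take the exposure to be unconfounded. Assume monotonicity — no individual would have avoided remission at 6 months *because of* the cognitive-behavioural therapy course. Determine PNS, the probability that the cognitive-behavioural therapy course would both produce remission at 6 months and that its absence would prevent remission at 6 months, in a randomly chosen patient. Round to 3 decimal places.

p₁ = 0.66, p₀ = 0.0977.
Under exogeneity and monotonicity, PNS = p₁ − p₀.
PNS = 0.66 − 0.0977 = 0.5623

PNS ≈ 0.562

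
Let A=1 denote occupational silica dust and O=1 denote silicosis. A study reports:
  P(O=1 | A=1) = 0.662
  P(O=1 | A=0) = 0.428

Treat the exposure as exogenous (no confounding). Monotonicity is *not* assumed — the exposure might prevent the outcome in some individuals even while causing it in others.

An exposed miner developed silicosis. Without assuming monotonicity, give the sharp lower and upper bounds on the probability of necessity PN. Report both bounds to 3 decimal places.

0.353 ≤ PN ≤ 0.864

Let p₁ = 0.662, p₀ = 0.428.
Under exogeneity alone the bounds on PN are max{0,(p₁−p₀)/p₁} ≤ PN ≤ min{1,(1−p₀)/p₁}.
  lower = (p₁ − p₀)/p₁ = 0.234 / 0.662 ≈ 0.3535
  upper = min{1, (1 − p₀)/p₁} = 0.572 / 0.662 ≈ 0.8640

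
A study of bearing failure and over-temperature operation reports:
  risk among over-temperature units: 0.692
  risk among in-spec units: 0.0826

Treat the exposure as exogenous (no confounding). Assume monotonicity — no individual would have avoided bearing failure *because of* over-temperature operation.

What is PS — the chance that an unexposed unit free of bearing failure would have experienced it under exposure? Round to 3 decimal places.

Let p₁ = 0.692, p₀ = 0.0826.
Under exogeneity and monotonicity, PS = (p₁ − p₀) / (1 − p₀).
PS = (0.692 − 0.0826) / (1 − 0.0826) = 0.6094 / 0.9174 ≈ 0.6643

PS ≈ 0.664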